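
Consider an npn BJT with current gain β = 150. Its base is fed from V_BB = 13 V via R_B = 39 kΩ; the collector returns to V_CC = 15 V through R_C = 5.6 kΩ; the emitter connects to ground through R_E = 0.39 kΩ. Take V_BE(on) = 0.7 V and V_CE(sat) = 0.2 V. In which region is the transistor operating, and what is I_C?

Assume active: I_B = (13 − 0.7)/(39 + 151×0.39) = 0.126 mA, I_C = β·I_B = 18.8 mA.
Then V_CE = 15 − 18.8×5.6 − 19×0.39 = -97.9 V < 0.2 V — the active assumption fails.
Re-solve with V_CE = 0.2 V. KCL at the emitter: V_E/R_E = (V_BB−0.7−V_E)/R_B + (V_CC−0.2−V_E)/R_C, giving V_E = 1.07 V.
I_C = (V_CC − 0.2 − V_E)/R_C = (14.8 − 1.07)/5.6 = 2.45 mA.
Check: I_B = (12.3 − 1.07)/39 = 0.288 mA, and β·I_B = 43.2 mA > I_C, confirming saturation.

saturation; I_C ≈ 2.5 mA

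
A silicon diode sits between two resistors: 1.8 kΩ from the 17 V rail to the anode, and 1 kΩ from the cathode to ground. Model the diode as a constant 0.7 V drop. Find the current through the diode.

The two resistors are in series with the diode, so KVL gives 17 = I·1.8 + 0.7 + I·1.
I = (17 − 0.7) / (1.8 + 1) kΩ = 16.3 / 2.8 = 5.82 mA.

I ≈ 5.8 mA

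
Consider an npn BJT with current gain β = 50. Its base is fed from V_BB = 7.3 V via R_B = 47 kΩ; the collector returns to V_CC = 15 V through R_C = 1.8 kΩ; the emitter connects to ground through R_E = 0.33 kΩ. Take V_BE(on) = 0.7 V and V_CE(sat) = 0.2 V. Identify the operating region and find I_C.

active; I_C ≈ 5.2 mA

Assume active. Base-emitter loop: I_B = (V_BB − V_BE)/(R_B + (β+1)R_E) = (7.3 − 0.7)/(47 + 51×0.33) = 0.103 mA.
I_C = β·I_B = 50×0.103 = 5.17 mA.
V_CE = V_CC − I_C·R_C − I_E·R_E = 15 − 5.17×1.8 − 5.27×0.33 = 3.95 V > V_CE(sat), so the active-region assumption holds.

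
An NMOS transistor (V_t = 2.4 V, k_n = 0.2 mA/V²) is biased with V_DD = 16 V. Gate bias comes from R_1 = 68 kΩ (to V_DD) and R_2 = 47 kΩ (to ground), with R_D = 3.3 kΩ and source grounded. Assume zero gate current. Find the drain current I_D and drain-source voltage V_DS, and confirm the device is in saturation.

I_D ≈ 1.7 mA, V_DS ≈ 10 V

V_G = V_DD·R_2/(R_1+R_2) = 16×47/115 = 6.54 V. With the source grounded, V_GS = V_G = 6.54 V.
Assume saturation: I_D = (k_n/2)(V_GS − V_t)² = (0.2/2)×(6.54 − 2.4)² = 0.1×4.14² = 1.71 mA.
V_DS = V_DD − I_D·R_D = 16 − 1.71×3.3 = 10.3 V.
Saturation requires V_DS ≥ V_GS − V_t = 4.14 V; 10.3 ≥ 4.14 ✓.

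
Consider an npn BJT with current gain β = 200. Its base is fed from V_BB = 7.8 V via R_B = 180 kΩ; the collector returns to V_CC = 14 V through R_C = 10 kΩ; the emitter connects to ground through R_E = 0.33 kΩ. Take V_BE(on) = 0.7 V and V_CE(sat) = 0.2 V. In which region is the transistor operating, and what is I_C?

saturation; I_C ≈ 1.3 mA

Assume active: I_B = (7.8 − 0.7)/(180 + 201×0.33) = 0.0288 mA, I_C = β·I_B = 5.76 mA.
Then V_CE = 14 − 5.76×10 − 5.79×0.33 = -45.6 V < 0.2 V — the active assumption fails.
Re-solve with V_CE = 0.2 V. KCL at the emitter: V_E/R_E = (V_BB−0.7−V_E)/R_B + (V_CC−0.2−V_E)/R_C, giving V_E = 0.453 V.
I_C = (V_CC − 0.2 − V_E)/R_C = (13.8 − 0.453)/10 = 1.33 mA.
Check: I_B = (7.1 − 0.453)/180 = 0.0369 mA, and β·I_B = 7.39 mA > I_C, confirming saturation.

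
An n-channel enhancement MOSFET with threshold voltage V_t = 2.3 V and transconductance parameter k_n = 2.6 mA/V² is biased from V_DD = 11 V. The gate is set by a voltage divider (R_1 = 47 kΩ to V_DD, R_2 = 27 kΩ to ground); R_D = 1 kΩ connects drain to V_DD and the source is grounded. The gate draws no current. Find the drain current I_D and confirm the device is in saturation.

V_G = V_DD·R_2/(R_1+R_2) = 11×27/74 = 4.01 V. With the source grounded, V_GS = V_G = 4.01 V.
Assume saturation: I_D = (k_n/2)(V_GS − V_t)² = (2.6/2)×(4.01 − 2.3)² = 1.3×1.71² = 3.82 mA.
V_DS = V_DD − I_D·R_D = 11 − 3.82×1 = 7.18 V.
Saturation requires V_DS ≥ V_GS − V_t = 1.71 V; 7.18 ≥ 1.71 ✓.

I_D ≈ 3.8 mA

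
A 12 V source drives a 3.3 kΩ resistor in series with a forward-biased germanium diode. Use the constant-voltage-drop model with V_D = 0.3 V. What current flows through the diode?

KVL around the loop: 12 = V_D + I·R = 0.3 + I × 3.3 kΩ.
So I = (12 − 0.3) / 3.3 kΩ = 11.7 / 3.3 = 3.55 mA.

I ≈ 3.5 mA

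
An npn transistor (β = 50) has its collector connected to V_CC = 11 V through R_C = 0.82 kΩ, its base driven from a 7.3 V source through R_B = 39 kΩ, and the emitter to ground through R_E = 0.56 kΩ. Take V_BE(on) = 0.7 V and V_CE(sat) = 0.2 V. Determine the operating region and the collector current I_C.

active; I_C ≈ 4.9 mA

Assume active. Base-emitter loop: I_B = (V_BB − V_BE)/(R_B + (β+1)R_E) = (7.3 − 0.7)/(39 + 51×0.56) = 0.0977 mA.
I_C = β·I_B = 50×0.0977 = 4.88 mA.
V_CE = V_CC − I_C·R_C − I_E·R_E = 11 − 4.88×0.82 − 4.98×0.56 = 4.2 V > V_CE(sat), so the active-region assumption holds.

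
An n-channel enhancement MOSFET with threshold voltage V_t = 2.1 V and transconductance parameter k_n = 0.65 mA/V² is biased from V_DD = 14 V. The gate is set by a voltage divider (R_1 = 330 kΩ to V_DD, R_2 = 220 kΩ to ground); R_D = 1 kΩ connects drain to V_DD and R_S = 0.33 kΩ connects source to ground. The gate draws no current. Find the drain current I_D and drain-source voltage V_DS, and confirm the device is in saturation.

V_G = V_DD·R_2/(R_1+R_2) = 14×220/550 = 5.6 V.
Assume saturation: I_D = (k_n/2)(V_GS − V_t)² with V_GS = V_G − I_D·R_S = 5.6 − 0.33·I_D.
Substituting gives 0.0354·I_D² − 1.75·I_D + 3.98 = 0, with roots I_D = 2.39 or 47.1 mA.
The root I_D = 47.1 mA gives V_GS = -9.94 V ≤ V_t, so take I_D = 2.39 mA.
Then V_GS = 4.81 V and V_DS = V_DD − I_D(R_D+R_S) = 14 − 2.39×1.33 = 10.8 V.
Saturation requires V_DS ≥ V_GS − V_t = 2.71 V; 10.8 ≥ 2.71 ✓.

I_D ≈ 2.4 mA, V_DS ≈ 11 V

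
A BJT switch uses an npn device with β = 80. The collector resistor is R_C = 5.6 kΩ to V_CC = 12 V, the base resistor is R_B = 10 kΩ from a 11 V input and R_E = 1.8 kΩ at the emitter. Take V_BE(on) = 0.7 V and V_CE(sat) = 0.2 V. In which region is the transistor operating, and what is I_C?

saturation; I_C ≈ 1.4 mA

Assume active: I_B = (11 − 0.7)/(10 + 81×1.8) = 0.0661 mA, I_C = β·I_B = 5.29 mA.
Then V_CE = 12 − 5.29×5.6 − 5.35×1.8 = -27.3 V < 0.2 V — the active assumption fails.
Re-solve with V_CE = 0.2 V. KCL at the emitter: V_E/R_E = (V_BB−0.7−V_E)/R_B + (V_CC−0.2−V_E)/R_C, giving V_E = 3.76 V.
I_C = (V_CC − 0.2 − V_E)/R_C = (11.8 − 3.76)/5.6 = 1.44 mA.
Check: I_B = (10.3 − 3.76)/10 = 0.654 mA, and β·I_B = 52.3 mA > I_C, confirming saturation.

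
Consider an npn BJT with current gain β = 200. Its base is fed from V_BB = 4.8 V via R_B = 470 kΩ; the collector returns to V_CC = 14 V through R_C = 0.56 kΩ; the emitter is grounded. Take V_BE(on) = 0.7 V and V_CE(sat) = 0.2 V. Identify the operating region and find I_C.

Assume active. Base-emitter loop: I_B = (V_BB − V_BE)/R_B = (4.8 − 0.7)/470 = 0.00872 mA.
I_C = β·I_B = 200×0.00872 = 1.74 mA.
V_CE = V_CC − I_C·R_C = 14 − 1.74×0.56 = 13 V > V_CE(sat), so the active-region assumption holds.

active; I_C ≈ 1.7 mA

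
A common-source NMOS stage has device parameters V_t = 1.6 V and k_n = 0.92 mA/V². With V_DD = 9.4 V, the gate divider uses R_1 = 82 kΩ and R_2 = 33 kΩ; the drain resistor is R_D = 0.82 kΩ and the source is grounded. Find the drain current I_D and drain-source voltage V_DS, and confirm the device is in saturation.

V_G = V_DD·R_2/(R_1+R_2) = 9.4×33/115 = 2.7 V. With the source grounded, V_GS = V_G = 2.7 V.
Assume saturation: I_D = (k_n/2)(V_GS − V_t)² = (0.92/2)×(2.7 − 1.6)² = 0.46×1.1² = 0.554 mA.
V_DS = V_DD − I_D·R_D = 9.4 − 0.554×0.82 = 8.95 V.
Saturation requires V_DS ≥ V_GS − V_t = 1.1 V; 8.95 ≥ 1.1 ✓.

I_D ≈ 0.55 mA, V_DS ≈ 8.9 V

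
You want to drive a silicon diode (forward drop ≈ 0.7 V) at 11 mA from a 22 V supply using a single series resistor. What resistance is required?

R ≈ 1.9 kΩ

The resistor drops V_S − V_D = 22 − 0.7 = 21.3 V at 11 mA.
R = 21.3 V / 11 mA = 1.94 kΩ.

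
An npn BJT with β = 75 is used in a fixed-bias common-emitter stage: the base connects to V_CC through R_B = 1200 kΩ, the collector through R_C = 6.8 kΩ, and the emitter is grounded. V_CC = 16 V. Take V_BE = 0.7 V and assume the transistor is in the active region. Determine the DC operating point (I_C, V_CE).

Base loop: V_CC = I_B·R_B + V_BE, so I_B = (16 − 0.7)/1200 kΩ = 0.0128 mA.
In the active region I_C = β·I_B = 75 × 0.0128 = 0.956 mA.
Collector loop: V_CE = V_CC − I_C·R_C = 16 − 0.956×6.8 = 9.5 V.
Since V_CE = 9.5 V > V_CE(sat) ≈ 0.2 V, the transistor is in the active region as assumed.

I_C ≈ 0.96 mA, V_CE ≈ 9.5 V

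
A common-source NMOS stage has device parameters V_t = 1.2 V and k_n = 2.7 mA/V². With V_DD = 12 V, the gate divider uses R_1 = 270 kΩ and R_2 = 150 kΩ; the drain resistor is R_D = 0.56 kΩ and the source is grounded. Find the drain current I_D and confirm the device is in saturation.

V_G = V_DD·R_2/(R_1+R_2) = 12×150/420 = 4.29 V. With the source grounded, V_GS = V_G = 4.29 V.
Assume saturation: I_D = (k_n/2)(V_GS − V_t)² = (2.7/2)×(4.29 − 1.2)² = 1.35×3.09² = 12.9 mA.
V_DS = V_DD − I_D·R_D = 12 − 12.9×0.56 = 4.8 V.
Saturation requires V_DS ≥ V_GS − V_t = 3.09 V; 4.8 ≥ 3.09 ✓.

I_D ≈ 13 mA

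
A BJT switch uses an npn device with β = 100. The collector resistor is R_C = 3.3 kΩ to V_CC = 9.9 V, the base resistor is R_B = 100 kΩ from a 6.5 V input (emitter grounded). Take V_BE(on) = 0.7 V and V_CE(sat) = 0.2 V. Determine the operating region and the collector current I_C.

Assume active: I_B = (6.5 − 0.7)/100 = 0.058 mA, giving I_C = β·I_B = 5.8 mA.
But then V_CE = 9.9 − 5.8×3.3 = -9.24 V < V_CE(sat) = 0.2 V — impossible in the active region.
So the transistor is saturated. With V_CE = 0.2 V, I_C = (V_CC − 0.2)/R_C = 9.7/3.3 = 2.94 mA.
Check: β·I_B = 5.8 mA > I_C = 2.94 mA, confirming saturation.

saturation; I_C ≈ 2.9 mA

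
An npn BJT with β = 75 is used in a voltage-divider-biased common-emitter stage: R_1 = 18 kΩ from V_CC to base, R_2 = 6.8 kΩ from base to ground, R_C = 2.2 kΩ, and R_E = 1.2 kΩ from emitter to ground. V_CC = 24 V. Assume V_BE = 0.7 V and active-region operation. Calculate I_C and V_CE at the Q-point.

I_C ≈ 4.6 mA, V_CE ≈ 8.3 V

Thevenize the base divider: V_Th = V_CC·R_2/(R_1+R_2) = 24×6.8/24.8 = 6.58 V, R_Th = R_1‖R_2 = 4.94 kΩ.
Base-emitter loop: V_Th = I_B·R_Th + V_BE + (β+1)I_B·R_E, so I_B = (6.58 − 0.7) / (4.94 + 76×1.2) = 0.0612 mA.
I_C = β·I_B = 75×0.0612 = 4.59 mA, and I_E = (β+1)I_B = 4.65 mA.
V_CE = V_CC − I_C·R_C − I_E·R_E = 24 − 4.59×2.2 − 4.65×1.2 = 8.33 V.
V_CE = 8.33 V > 0.2 V confirms active-region operation.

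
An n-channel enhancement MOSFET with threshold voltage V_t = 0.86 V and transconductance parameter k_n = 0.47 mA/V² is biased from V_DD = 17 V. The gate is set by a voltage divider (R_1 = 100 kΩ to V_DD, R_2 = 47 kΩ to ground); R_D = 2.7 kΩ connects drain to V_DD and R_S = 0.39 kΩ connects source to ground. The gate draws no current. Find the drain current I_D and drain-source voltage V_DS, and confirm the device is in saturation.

V_G = V_DD·R_2/(R_1+R_2) = 17×47/147 = 5.44 V.
Assume saturation: I_D = (k_n/2)(V_GS − V_t)² with V_GS = V_G − I_D·R_S = 5.44 − 0.39·I_D.
Substituting gives 0.0357·I_D² − 1.84·I_D + 4.92 = 0, with roots I_D = 2.83 or 48.6 mA.
The root I_D = 48.6 mA gives V_GS = -13.5 V ≤ V_t, so take I_D = 2.83 mA.
Then V_GS = 4.33 V and V_DS = V_DD − I_D(R_D+R_S) = 17 − 2.83×3.09 = 8.25 V.
Saturation requires V_DS ≥ V_GS − V_t = 3.47 V; 8.25 ≥ 3.47 ✓.

I_D ≈ 2.8 mA, V_DS ≈ 8.3 V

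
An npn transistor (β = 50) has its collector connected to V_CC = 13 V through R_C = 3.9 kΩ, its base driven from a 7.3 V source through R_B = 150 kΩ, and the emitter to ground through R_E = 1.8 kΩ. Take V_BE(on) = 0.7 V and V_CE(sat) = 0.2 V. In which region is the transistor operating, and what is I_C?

active; I_C ≈ 1.4 mA

Assume active. Base-emitter loop: I_B = (V_BB − V_BE)/(R_B + (β+1)R_E) = (7.3 − 0.7)/(150 + 51×1.8) = 0.0273 mA.
I_C = β·I_B = 50×0.0273 = 1.36 mA.
V_CE = V_CC − I_C·R_C − I_E·R_E = 13 − 1.36×3.9 − 1.39×1.8 = 5.17 V > V_CE(sat), so the active-region assumption holds.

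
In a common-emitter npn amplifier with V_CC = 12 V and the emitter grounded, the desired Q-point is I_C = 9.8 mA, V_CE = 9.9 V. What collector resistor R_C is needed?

R_C ≈ 0.21 kΩ

Collector loop: V_CC = I_C·R_C + V_CE.
R_C = (V_CC − V_CE)/I_C = (12 − 9.9)/9.8 = 0.214 kΩ.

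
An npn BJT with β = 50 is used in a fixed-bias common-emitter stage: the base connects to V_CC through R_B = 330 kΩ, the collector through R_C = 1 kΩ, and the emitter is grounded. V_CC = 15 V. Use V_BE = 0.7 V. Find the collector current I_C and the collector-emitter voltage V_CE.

Base loop: V_CC = I_B·R_B + V_BE, so I_B = (15 − 0.7)/330 kΩ = 0.0433 mA.
In the active region I_C = β·I_B = 50 × 0.0433 = 2.17 mA.
Collector loop: V_CE = V_CC − I_C·R_C = 15 − 2.17×1 = 12.8 V.
Since V_CE = 12.8 V > V_CE(sat) ≈ 0.2 V, the transistor is in the active region as assumed.

I_C ≈ 2.2 mA, V_CE ≈ 13 V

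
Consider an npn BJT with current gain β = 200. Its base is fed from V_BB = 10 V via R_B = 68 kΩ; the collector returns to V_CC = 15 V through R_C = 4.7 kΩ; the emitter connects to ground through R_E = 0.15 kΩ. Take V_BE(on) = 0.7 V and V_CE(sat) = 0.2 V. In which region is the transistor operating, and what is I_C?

saturation; I_C ≈ 3 mA

Assume active: I_B = (10 − 0.7)/(68 + 201×0.15) = 0.0948 mA, I_C = β·I_B = 19 mA.
Then V_CE = 15 − 19×4.7 − 19×0.15 = -76.9 V < 0.2 V — the active assumption fails.
Re-solve with V_CE = 0.2 V. KCL at the emitter: V_E/R_E = (V_BB−0.7−V_E)/R_B + (V_CC−0.2−V_E)/R_C, giving V_E = 0.477 V.
I_C = (V_CC − 0.2 − V_E)/R_C = (14.8 − 0.477)/4.7 = 3.05 mA.
Check: I_B = (9.3 − 0.477)/68 = 0.13 mA, and β·I_B = 26 mA > I_C, confirming saturation.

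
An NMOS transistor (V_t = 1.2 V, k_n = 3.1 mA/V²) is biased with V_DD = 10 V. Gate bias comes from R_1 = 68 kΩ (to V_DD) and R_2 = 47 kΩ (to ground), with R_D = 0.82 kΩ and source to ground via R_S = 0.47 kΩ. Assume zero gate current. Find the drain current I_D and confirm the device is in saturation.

I_D ≈ 3.1 mA

V_G = V_DD·R_2/(R_1+R_2) = 10×47/115 = 4.09 V.
Assume saturation: I_D = (k_n/2)(V_GS − V_t)² with V_GS = V_G − I_D·R_S = 4.09 − 0.47·I_D.
Substituting gives 0.342·I_D² − 5.21·I_D + 12.9 = 0, with roots I_D = 3.12 or 12.1 mA.
The root I_D = 12.1 mA gives V_GS = -1.59 V ≤ V_t, so take I_D = 3.12 mA.
Then V_GS = 2.62 V and V_DS = V_DD − I_D(R_D+R_S) = 10 − 3.12×1.29 = 5.97 V.
Saturation requires V_DS ≥ V_GS − V_t = 1.42 V; 5.97 ≥ 1.42 ✓.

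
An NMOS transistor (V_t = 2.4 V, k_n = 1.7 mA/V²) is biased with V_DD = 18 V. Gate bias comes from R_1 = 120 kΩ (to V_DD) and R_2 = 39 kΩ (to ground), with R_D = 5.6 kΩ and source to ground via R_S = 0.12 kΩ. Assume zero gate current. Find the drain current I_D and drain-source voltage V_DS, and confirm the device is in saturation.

V_G = V_DD·R_2/(R_1+R_2) = 18×39/159 = 4.42 V.
Assume saturation: I_D = (k_n/2)(V_GS − V_t)² with V_GS = V_G − I_D·R_S = 4.42 − 0.12·I_D.
Substituting gives 0.0122·I_D² − 1.41·I_D + 3.45 = 0, with roots I_D = 2.5 or 113 mA.
The root I_D = 113 mA gives V_GS = -9.12 V ≤ V_t, so take I_D = 2.5 mA.
Then V_GS = 4.12 V and V_DS = V_DD − I_D(R_D+R_S) = 18 − 2.5×5.72 = 3.7 V.
Saturation requires V_DS ≥ V_GS − V_t = 1.72 V; 3.7 ≥ 1.72 ✓.

I_D ≈ 2.5 mA, V_DS ≈ 3.7 V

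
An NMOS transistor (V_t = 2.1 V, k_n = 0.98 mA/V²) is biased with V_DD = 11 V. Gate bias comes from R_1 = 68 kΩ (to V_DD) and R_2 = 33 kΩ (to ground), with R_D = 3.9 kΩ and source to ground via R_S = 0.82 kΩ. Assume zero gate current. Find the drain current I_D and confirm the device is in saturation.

V_G = V_DD·R_2/(R_1+R_2) = 11×33/101 = 3.59 V.
Assume saturation: I_D = (k_n/2)(V_GS − V_t)² with V_GS = V_G − I_D·R_S = 3.59 − 0.82·I_D.
Substituting gives 0.329·I_D² − 2.2·I_D + 1.09 = 0, with roots I_D = 0.541 or 6.14 mA.
The root I_D = 6.14 mA gives V_GS = -1.44 V ≤ V_t, so take I_D = 0.541 mA.
Then V_GS = 3.15 V and V_DS = V_DD − I_D(R_D+R_S) = 11 − 0.541×4.72 = 8.45 V.
Saturation requires V_DS ≥ V_GS − V_t = 1.05 V; 8.45 ≥ 1.05 ✓.

I_D ≈ 0.54 mA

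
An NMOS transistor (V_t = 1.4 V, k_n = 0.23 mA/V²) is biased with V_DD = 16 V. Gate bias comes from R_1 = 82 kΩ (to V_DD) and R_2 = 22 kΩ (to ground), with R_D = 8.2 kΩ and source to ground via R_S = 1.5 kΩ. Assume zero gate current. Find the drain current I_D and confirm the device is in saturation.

I_D ≈ 0.28 mA

V_G = V_DD·R_2/(R_1+R_2) = 16×22/104 = 3.38 V.
Assume saturation: I_D = (k_n/2)(V_GS − V_t)² with V_GS = V_G − I_D·R_S = 3.38 − 1.5·I_D.
Substituting gives 0.259·I_D² − 1.68·I_D + 0.453 = 0, with roots I_D = 0.281 or 6.23 mA.
The root I_D = 6.23 mA gives V_GS = -5.96 V ≤ V_t, so take I_D = 0.281 mA.
Then V_GS = 2.96 V and V_DS = V_DD − I_D(R_D+R_S) = 16 − 0.281×9.7 = 13.3 V.
Saturation requires V_DS ≥ V_GS − V_t = 1.56 V; 13.3 ≥ 1.56 ✓.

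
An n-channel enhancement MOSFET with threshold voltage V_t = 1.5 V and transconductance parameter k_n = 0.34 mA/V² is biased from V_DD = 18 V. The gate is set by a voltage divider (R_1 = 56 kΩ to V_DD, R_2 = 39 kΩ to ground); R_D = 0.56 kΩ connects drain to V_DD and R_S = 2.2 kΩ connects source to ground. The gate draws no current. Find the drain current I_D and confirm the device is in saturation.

I_D ≈ 1.4 mA

V_G = V_DD·R_2/(R_1+R_2) = 18×39/95 = 7.39 V.
Assume saturation: I_D = (k_n/2)(V_GS − V_t)² with V_GS = V_G − I_D·R_S = 7.39 − 2.2·I_D.
Substituting gives 0.823·I_D² − 5.41·I_D + 5.9 = 0, with roots I_D = 1.38 or 5.19 mA.
The root I_D = 5.19 mA gives V_GS = -4.02 V ≤ V_t, so take I_D = 1.38 mA.
Then V_GS = 4.35 V and V_DS = V_DD − I_D(R_D+R_S) = 18 − 1.38×2.76 = 14.2 V.
Saturation requires V_DS ≥ V_GS − V_t = 2.85 V; 14.2 ≥ 2.85 ✓.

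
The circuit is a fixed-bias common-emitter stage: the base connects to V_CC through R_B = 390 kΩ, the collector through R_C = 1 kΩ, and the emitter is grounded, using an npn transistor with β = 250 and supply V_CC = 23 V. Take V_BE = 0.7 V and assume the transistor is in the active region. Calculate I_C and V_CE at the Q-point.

Base loop: V_CC = I_B·R_B + V_BE, so I_B = (23 − 0.7)/390 kΩ = 0.0572 mA.
In the active region I_C = β·I_B = 250 × 0.0572 = 14.3 mA.
Collector loop: V_CE = V_CC − I_C·R_C = 23 − 14.3×1 = 8.71 V.
Since V_CE = 8.71 V > V_CE(sat) ≈ 0.2 V, the transistor is in the active region as assumed.

I_C ≈ 14 mA, V_CE ≈ 8.7 V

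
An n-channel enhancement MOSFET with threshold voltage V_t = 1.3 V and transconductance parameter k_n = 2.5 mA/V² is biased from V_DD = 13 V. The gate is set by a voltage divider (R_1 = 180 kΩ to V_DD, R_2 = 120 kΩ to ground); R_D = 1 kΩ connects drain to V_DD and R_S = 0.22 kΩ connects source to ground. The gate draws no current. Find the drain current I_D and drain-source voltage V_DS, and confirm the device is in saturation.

V_G = V_DD·R_2/(R_1+R_2) = 13×120/300 = 5.2 V.
Assume saturation: I_D = (k_n/2)(V_GS − V_t)² with V_GS = V_G − I_D·R_S = 5.2 − 0.22·I_D.
Substituting gives 0.0605·I_D² − 3.15·I_D + 19 = 0, with roots I_D = 6.98 or 45 mA.
The root I_D = 45 mA gives V_GS = -4.7 V ≤ V_t, so take I_D = 6.98 mA.
Then V_GS = 3.66 V and V_DS = V_DD − I_D(R_D+R_S) = 13 − 6.98×1.22 = 4.48 V.
Saturation requires V_DS ≥ V_GS − V_t = 2.36 V; 4.48 ≥ 2.36 ✓.

I_D ≈ 7 mA, V_DS ≈ 4.5 V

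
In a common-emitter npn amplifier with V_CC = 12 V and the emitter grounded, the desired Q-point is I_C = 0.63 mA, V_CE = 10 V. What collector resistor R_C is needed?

R_C ≈ 3.2 kΩ

Collector loop: V_CC = I_C·R_C + V_CE.
R_C = (V_CC − V_CE)/I_C = (12 − 10)/0.63 = 3.17 kΩ.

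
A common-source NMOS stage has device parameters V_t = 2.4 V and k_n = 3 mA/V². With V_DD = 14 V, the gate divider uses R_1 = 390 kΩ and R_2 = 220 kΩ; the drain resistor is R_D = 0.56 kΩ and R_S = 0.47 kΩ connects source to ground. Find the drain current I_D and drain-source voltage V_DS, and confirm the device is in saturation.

I_D ≈ 2.8 mA, V_DS ≈ 11 V

V_G = V_DD·R_2/(R_1+R_2) = 14×220/610 = 5.05 V.
Assume saturation: I_D = (k_n/2)(V_GS − V_t)² with V_GS = V_G − I_D·R_S = 5.05 − 0.47·I_D.
Substituting gives 0.331·I_D² − 4.74·I_D + 10.5 = 0, with roots I_D = 2.75 or 11.5 mA.
The root I_D = 11.5 mA gives V_GS = -0.373 V ≤ V_t, so take I_D = 2.75 mA.
Then V_GS = 3.75 V and V_DS = V_DD − I_D(R_D+R_S) = 14 − 2.75×1.03 = 11.2 V.
Saturation requires V_DS ≥ V_GS − V_t = 1.35 V; 11.2 ≥ 1.35 ✓.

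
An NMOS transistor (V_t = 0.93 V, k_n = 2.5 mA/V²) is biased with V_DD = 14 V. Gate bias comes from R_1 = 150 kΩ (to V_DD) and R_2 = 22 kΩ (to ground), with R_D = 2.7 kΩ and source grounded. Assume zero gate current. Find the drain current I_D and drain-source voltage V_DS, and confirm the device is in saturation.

V_G = V_DD·R_2/(R_1+R_2) = 14×22/172 = 1.79 V. With the source grounded, V_GS = V_G = 1.79 V.
Assume saturation: I_D = (k_n/2)(V_GS − V_t)² = (2.5/2)×(1.79 − 0.93)² = 1.25×0.861² = 0.926 mA.
V_DS = V_DD − I_D·R_D = 14 − 0.926×2.7 = 11.5 V.
Saturation requires V_DS ≥ V_GS − V_t = 0.861 V; 11.5 ≥ 0.861 ✓.

I_D ≈ 0.93 mA, V_DS ≈ 11 V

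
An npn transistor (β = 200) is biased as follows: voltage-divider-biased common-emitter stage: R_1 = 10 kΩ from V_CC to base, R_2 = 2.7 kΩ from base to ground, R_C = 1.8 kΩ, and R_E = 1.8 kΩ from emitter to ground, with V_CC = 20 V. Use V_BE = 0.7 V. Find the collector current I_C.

Thevenize the base divider: V_Th = V_CC·R_2/(R_1+R_2) = 20×2.7/12.7 = 4.25 V, R_Th = R_1‖R_2 = 2.13 kΩ.
Base-emitter loop: V_Th = I_B·R_Th + V_BE + (β+1)I_B·R_E, so I_B = (4.25 − 0.7) / (2.13 + 201×1.8) = 0.00976 mA.
I_C = β·I_B = 200×0.00976 = 1.95 mA, and I_E = (β+1)I_B = 1.96 mA.
V_CE = V_CC − I_C·R_C − I_E·R_E = 20 − 1.95×1.8 − 1.96×1.8 = 13 V.
V_CE = 13 V > 0.2 V confirms active-region operation.

I_C ≈ 2 mA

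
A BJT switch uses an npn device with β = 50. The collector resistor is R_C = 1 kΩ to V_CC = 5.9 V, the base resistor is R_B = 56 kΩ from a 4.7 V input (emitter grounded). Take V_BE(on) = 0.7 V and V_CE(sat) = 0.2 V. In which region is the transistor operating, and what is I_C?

Assume active. Base-emitter loop: I_B = (V_BB − V_BE)/R_B = (4.7 − 0.7)/56 = 0.0714 mA.
I_C = β·I_B = 50×0.0714 = 3.57 mA.
V_CE = V_CC − I_C·R_C = 5.9 − 3.57×1 = 2.33 V > V_CE(sat), so the active-region assumption holds.

active; I_C ≈ 3.6 mA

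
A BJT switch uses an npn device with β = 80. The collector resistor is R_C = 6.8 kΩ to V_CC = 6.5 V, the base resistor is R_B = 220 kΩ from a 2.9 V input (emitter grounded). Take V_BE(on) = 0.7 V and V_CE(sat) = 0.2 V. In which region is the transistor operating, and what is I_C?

Assume active. Base-emitter loop: I_B = (V_BB − V_BE)/R_B = (2.9 − 0.7)/220 = 0.01 mA.
I_C = β·I_B = 80×0.01 = 0.8 mA.
V_CE = V_CC − I_C·R_C = 6.5 − 0.8×6.8 = 1.06 V > V_CE(sat), so the active-region assumption holds.

active; I_C ≈ 0.8 mA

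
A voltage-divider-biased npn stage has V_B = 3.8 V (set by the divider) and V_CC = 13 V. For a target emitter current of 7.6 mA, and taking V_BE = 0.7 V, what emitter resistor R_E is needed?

V_E = V_B − V_BE = 3.8 − 0.7 = 3.1 V.
R_E = V_E / I_E = 3.1 / 7.6 = 0.408 kΩ.

R_E ≈ 0.41 kΩ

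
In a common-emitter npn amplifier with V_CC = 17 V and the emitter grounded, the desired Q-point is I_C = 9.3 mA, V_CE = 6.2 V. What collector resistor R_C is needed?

R_C ≈ 1.2 kΩ

Collector loop: V_CC = I_C·R_C + V_CE.
R_C = (V_CC − V_CE)/I_C = (17 − 6.2)/9.3 = 1.16 kΩ.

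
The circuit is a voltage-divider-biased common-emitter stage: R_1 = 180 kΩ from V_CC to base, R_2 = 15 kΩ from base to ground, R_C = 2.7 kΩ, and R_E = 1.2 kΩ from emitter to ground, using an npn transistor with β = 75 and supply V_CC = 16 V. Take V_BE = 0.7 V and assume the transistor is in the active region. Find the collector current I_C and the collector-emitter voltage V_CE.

I_C ≈ 0.38 mA, V_CE ≈ 15 V

Thevenize the base divider: V_Th = V_CC·R_2/(R_1+R_2) = 16×15/195 = 1.23 V, R_Th = R_1‖R_2 = 13.8 kΩ.
Base-emitter loop: V_Th = I_B·R_Th + V_BE + (β+1)I_B·R_E, so I_B = (1.23 − 0.7) / (13.8 + 76×1.2) = 0.00505 mA.
I_C = β·I_B = 75×0.00505 = 0.379 mA, and I_E = (β+1)I_B = 0.384 mA.
V_CE = V_CC − I_C·R_C − I_E·R_E = 16 − 0.379×2.7 − 0.384×1.2 = 14.5 V.
V_CE = 14.5 V > 0.2 V confirms active-region operation.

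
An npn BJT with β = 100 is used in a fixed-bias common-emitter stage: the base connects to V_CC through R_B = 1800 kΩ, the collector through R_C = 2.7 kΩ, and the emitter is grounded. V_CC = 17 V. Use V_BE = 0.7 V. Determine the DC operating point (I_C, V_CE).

I_C ≈ 0.91 mA, V_CE ≈ 15 V

Base loop: V_CC = I_B·R_B + V_BE, so I_B = (17 − 0.7)/1800 kΩ = 0.00906 mA.
In the active region I_C = β·I_B = 100 × 0.00906 = 0.906 mA.
Collector loop: V_CE = V_CC − I_C·R_C = 17 − 0.906×2.7 = 14.6 V.
Since V_CE = 14.6 V > V_CE(sat) ≈ 0.2 V, the transistor is in the active region as assumed.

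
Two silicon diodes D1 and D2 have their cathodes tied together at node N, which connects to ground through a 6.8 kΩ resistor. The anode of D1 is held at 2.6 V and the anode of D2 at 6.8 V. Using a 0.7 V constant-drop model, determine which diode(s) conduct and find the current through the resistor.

Assume both conduct. Then node N would need to be at both 2.6−0.7 = 1.9 V and 6.8−0.7 = 6.1 V, which is impossible.
Assume only D2 conducts: V_N = 6.8 − 0.7 = 6.1 V, so I_R = 6.1/6.8 = 0.897 mA.
Check D1: its anode-to-cathode voltage is 2.6 − 6.1 = -3.5 V < 0.7 V, so it is off. The assumption is consistent.

Only D2 conducts; I_R ≈ 0.9 mA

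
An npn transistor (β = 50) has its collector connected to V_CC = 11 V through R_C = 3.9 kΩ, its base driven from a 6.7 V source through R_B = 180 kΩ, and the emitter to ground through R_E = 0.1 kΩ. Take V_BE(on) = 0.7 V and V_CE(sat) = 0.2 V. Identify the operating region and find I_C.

Assume active. Base-emitter loop: I_B = (V_BB − V_BE)/(R_B + (β+1)R_E) = (6.7 − 0.7)/(180 + 51×0.1) = 0.0324 mA.
I_C = β·I_B = 50×0.0324 = 1.62 mA.
V_CE = V_CC − I_C·R_C − I_E·R_E = 11 − 1.62×3.9 − 1.65×0.1 = 4.51 V > V_CE(sat), so the active-region assumption holds.

active; I_C ≈ 1.6 mA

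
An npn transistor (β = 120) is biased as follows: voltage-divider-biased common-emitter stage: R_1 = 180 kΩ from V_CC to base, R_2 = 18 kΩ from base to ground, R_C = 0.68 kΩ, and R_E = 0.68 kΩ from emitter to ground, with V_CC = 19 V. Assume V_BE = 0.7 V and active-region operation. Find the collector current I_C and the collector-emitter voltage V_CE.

I_C ≈ 1.2 mA, V_CE ≈ 17 V

Thevenize the base divider: V_Th = V_CC·R_2/(R_1+R_2) = 19×18/198 = 1.73 V, R_Th = R_1‖R_2 = 16.4 kΩ.
Base-emitter loop: V_Th = I_B·R_Th + V_BE + (β+1)I_B·R_E, so I_B = (1.73 − 0.7) / (16.4 + 121×0.68) = 0.0104 mA.
I_C = β·I_B = 120×0.0104 = 1.25 mA, and I_E = (β+1)I_B = 1.26 mA.
V_CE = V_CC − I_C·R_C − I_E·R_E = 19 − 1.25×0.68 − 1.26×0.68 = 17.3 V.
V_CE = 17.3 V > 0.2 V confirms active-region operation.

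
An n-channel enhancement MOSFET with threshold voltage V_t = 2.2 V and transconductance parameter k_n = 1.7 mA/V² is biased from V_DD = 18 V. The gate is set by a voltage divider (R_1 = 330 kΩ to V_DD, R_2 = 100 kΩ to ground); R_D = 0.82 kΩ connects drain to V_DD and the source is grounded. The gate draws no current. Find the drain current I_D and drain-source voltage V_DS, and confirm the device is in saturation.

I_D ≈ 3.4 mA, V_DS ≈ 15 V

V_G = V_DD·R_2/(R_1+R_2) = 18×100/430 = 4.19 V. With the source grounded, V_GS = V_G = 4.19 V.
Assume saturation: I_D = (k_n/2)(V_GS − V_t)² = (1.7/2)×(4.19 − 2.2)² = 0.85×1.99² = 3.35 mA.
V_DS = V_DD − I_D·R_D = 18 − 3.35×0.82 = 15.3 V.
Saturation requires V_DS ≥ V_GS − V_t = 1.99 V; 15.3 ≥ 1.99 ✓.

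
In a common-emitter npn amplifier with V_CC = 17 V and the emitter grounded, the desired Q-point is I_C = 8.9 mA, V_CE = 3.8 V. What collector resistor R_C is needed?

R_C ≈ 1.5 kΩ

Collector loop: V_CC = I_C·R_C + V_CE.
R_C = (V_CC − V_CE)/I_C = (17 − 3.8)/8.9 = 1.48 kΩ.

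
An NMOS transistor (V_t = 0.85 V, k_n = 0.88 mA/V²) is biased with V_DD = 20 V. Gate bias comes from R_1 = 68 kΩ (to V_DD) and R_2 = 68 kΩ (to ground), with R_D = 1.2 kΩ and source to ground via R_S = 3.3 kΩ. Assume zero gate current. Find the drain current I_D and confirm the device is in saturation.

I_D ≈ 2.1 mA

V_G = V_DD·R_2/(R_1+R_2) = 20×68/136 = 10 V.
Assume saturation: I_D = (k_n/2)(V_GS − V_t)² with V_GS = V_G − I_D·R_S = 10 − 3.3·I_D.
Substituting gives 4.79·I_D² − 27.6·I_D + 36.8 = 0, with roots I_D = 2.11 or 3.64 mA.
The root I_D = 3.64 mA gives V_GS = -2.03 V ≤ V_t, so take I_D = 2.11 mA.
Then V_GS = 3.04 V and V_DS = V_DD − I_D(R_D+R_S) = 20 − 2.11×4.5 = 10.5 V.
Saturation requires V_DS ≥ V_GS − V_t = 2.19 V; 10.5 ≥ 2.19 ✓.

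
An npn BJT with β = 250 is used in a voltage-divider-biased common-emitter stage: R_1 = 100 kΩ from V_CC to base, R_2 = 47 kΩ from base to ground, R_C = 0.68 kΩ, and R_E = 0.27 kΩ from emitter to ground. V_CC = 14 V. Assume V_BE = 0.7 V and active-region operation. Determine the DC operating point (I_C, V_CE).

I_C ≈ 9.5 mA, V_CE ≈ 5 V

Thevenize the base divider: V_Th = V_CC·R_2/(R_1+R_2) = 14×47/147 = 4.48 V, R_Th = R_1‖R_2 = 32 kΩ.
Base-emitter loop: V_Th = I_B·R_Th + V_BE + (β+1)I_B·R_E, so I_B = (4.48 − 0.7) / (32 + 251×0.27) = 0.0379 mA.
I_C = β·I_B = 250×0.0379 = 9.46 mA, and I_E = (β+1)I_B = 9.5 mA.
V_CE = V_CC − I_C·R_C − I_E·R_E = 14 − 9.46×0.68 − 9.5×0.27 = 5 V.
V_CE = 5 V > 0.2 V confirms active-region operation.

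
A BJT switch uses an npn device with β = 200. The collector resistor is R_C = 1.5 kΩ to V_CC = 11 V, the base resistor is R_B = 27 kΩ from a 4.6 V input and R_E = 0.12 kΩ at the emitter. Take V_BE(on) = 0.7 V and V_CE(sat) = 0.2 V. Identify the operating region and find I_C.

saturation; I_C ≈ 6.7 mA

Assume active: I_B = (4.6 − 0.7)/(27 + 201×0.12) = 0.0763 mA, I_C = β·I_B = 15.3 mA.
Then V_CE = 11 − 15.3×1.5 − 15.3×0.12 = -13.7 V < 0.2 V — the active assumption fails.
Re-solve with V_CE = 0.2 V. KCL at the emitter: V_E/R_E = (V_BB−0.7−V_E)/R_B + (V_CC−0.2−V_E)/R_C, giving V_E = 0.813 V.
I_C = (V_CC − 0.2 − V_E)/R_C = (10.8 − 0.813)/1.5 = 6.66 mA.
Check: I_B = (3.9 − 0.813)/27 = 0.114 mA, and β·I_B = 22.9 mA > I_C, confirming saturation.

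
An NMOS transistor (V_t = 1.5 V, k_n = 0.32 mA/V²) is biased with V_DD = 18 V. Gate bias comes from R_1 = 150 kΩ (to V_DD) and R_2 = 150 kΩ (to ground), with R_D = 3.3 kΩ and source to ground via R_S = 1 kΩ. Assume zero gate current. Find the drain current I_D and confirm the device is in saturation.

I_D ≈ 3.1 mA

V_G = V_DD·R_2/(R_1+R_2) = 18×150/300 = 9 V.
Assume saturation: I_D = (k_n/2)(V_GS − V_t)² with V_GS = V_G − I_D·R_S = 9 − 1·I_D.
Substituting gives 0.16·I_D² − 3.4·I_D + 9 = 0, with roots I_D = 3.1 or 18.2 mA.
The root I_D = 18.2 mA gives V_GS = -9.15 V ≤ V_t, so take I_D = 3.1 mA.
Then V_GS = 5.9 V and V_DS = V_DD − I_D(R_D+R_S) = 18 − 3.1×4.3 = 4.67 V.
Saturation requires V_DS ≥ V_GS − V_t = 4.4 V; 4.67 ≥ 4.4 ✓.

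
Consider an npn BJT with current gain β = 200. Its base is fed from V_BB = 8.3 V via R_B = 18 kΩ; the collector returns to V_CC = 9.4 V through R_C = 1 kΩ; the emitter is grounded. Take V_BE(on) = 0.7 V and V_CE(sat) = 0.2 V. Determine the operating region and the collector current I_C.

saturation; I_C ≈ 9.2 mA

Assume active: I_B = (8.3 − 0.7)/18 = 0.422 mA, giving I_C = β·I_B = 84.4 mA.
But then V_CE = 9.4 − 84.4×1 = -75 V < V_CE(sat) = 0.2 V — impossible in the active region.
So the transistor is saturated. With V_CE = 0.2 V, I_C = (V_CC − 0.2)/R_C = 9.2/1 = 9.2 mA.
Check: β·I_B = 84.4 mA > I_C = 9.2 mA, confirming saturation.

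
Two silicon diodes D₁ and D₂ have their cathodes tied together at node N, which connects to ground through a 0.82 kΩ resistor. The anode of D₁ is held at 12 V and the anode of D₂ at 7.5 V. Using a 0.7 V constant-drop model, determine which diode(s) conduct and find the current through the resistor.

Assume both conduct. Then node N would need to be at both 12−0.7 = 11.3 V and 7.5−0.7 = 6.8 V, which is impossible.
Assume only D₁ conducts: V_N = 12 − 0.7 = 11.3 V, so I_R = 11.3/0.82 = 13.8 mA.
Check D₂: its anode-to-cathode voltage is 7.5 − 11.3 = -3.8 V < 0.7 V, so it is off. The assumption is consistent.

Only D₁ conducts; I_R ≈ 14 mA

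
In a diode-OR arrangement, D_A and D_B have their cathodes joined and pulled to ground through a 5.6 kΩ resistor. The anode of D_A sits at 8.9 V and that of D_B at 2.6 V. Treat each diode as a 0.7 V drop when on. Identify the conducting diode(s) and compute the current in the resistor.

Assume both conduct. Then node N would need to be at both 8.9−0.7 = 8.2 V and 2.6−0.7 = 1.9 V, which is impossible.
Assume only D_A conducts: V_N = 8.9 − 0.7 = 8.2 V, so I_R = 8.2/5.6 = 1.46 mA.
Check D_B: its anode-to-cathode voltage is 2.6 − 8.2 = -5.6 V < 0.7 V, so it is off. The assumption is consistent.

Only D_A conducts; I_R ≈ 1.5 mA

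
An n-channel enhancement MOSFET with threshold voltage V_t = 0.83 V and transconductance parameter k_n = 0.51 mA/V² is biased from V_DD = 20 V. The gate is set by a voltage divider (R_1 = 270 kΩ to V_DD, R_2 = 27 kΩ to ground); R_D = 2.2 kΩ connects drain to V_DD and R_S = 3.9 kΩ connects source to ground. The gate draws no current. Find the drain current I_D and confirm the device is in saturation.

I_D ≈ 0.096 mA

V_G = V_DD·R_2/(R_1+R_2) = 20×27/297 = 1.82 V.
Assume saturation: I_D = (k_n/2)(V_GS − V_t)² with V_GS = V_G − I_D·R_S = 1.82 − 3.9·I_D.
Substituting gives 3.88·I_D² − 2.97·I_D + 0.249 = 0, with roots I_D = 0.096 or 0.669 mA.
The root I_D = 0.669 mA gives V_GS = -0.789 V ≤ V_t, so take I_D = 0.096 mA.
Then V_GS = 1.44 V and V_DS = V_DD − I_D(R_D+R_S) = 20 − 0.096×6.1 = 19.4 V.
Saturation requires V_DS ≥ V_GS − V_t = 0.614 V; 19.4 ≥ 0.614 ✓.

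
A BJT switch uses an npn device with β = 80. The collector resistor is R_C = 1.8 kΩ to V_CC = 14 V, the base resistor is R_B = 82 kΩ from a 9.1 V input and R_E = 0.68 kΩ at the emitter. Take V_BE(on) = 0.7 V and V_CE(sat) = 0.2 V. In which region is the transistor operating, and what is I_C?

Assume active. Base-emitter loop: I_B = (V_BB − V_BE)/(R_B + (β+1)R_E) = (9.1 − 0.7)/(82 + 81×0.68) = 0.0613 mA.
I_C = β·I_B = 80×0.0613 = 4.9 mA.
V_CE = V_CC − I_C·R_C − I_E·R_E = 14 − 4.9×1.8 − 4.96×0.68 = 1.8 V > V_CE(sat), so the active-region assumption holds.

active; I_C ≈ 4.9 mA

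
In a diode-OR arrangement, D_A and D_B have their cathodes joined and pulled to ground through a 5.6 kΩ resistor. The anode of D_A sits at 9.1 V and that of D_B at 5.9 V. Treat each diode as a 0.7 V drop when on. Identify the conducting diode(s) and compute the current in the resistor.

Only D_A conducts; I_R ≈ 1.5 mA

Assume both conduct. Then node N would need to be at both 9.1−0.7 = 8.4 V and 5.9−0.7 = 5.2 V, which is impossible.
Assume only D_A conducts: V_N = 9.1 − 0.7 = 8.4 V, so I_R = 8.4/5.6 = 1.5 mA.
Check D_B: its anode-to-cathode voltage is 5.9 − 8.4 = -2.5 V < 0.7 V, so it is off. The assumption is consistent.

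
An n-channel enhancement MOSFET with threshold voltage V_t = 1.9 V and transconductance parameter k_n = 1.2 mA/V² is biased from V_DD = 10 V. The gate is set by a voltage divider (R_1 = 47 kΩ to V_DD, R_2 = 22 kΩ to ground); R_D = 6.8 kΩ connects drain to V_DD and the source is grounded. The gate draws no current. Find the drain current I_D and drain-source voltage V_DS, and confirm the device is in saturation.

I_D ≈ 1 mA, V_DS ≈ 3.2 V

V_G = V_DD·R_2/(R_1+R_2) = 10×22/69 = 3.19 V. With the source grounded, V_GS = V_G = 3.19 V.
Assume saturation: I_D = (k_n/2)(V_GS − V_t)² = (1.2/2)×(3.19 − 1.9)² = 0.6×1.29² = 0.996 mA.
V_DS = V_DD − I_D·R_D = 10 − 0.996×6.8 = 3.23 V.
Saturation requires V_DS ≥ V_GS − V_t = 1.29 V; 3.23 ≥ 1.29 ✓.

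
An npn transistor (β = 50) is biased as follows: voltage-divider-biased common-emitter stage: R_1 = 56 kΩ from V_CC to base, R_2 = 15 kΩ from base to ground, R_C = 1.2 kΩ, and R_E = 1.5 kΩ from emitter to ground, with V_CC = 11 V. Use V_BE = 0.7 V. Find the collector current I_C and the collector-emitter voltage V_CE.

Thevenize the base divider: V_Th = V_CC·R_2/(R_1+R_2) = 11×15/71 = 2.32 V, R_Th = R_1‖R_2 = 11.8 kΩ.
Base-emitter loop: V_Th = I_B·R_Th + V_BE + (β+1)I_B·R_E, so I_B = (2.32 − 0.7) / (11.8 + 51×1.5) = 0.0184 mA.
I_C = β·I_B = 50×0.0184 = 0.919 mA, and I_E = (β+1)I_B = 0.938 mA.
V_CE = V_CC − I_C·R_C − I_E·R_E = 11 − 0.919×1.2 − 0.938×1.5 = 8.49 V.
V_CE = 8.49 V > 0.2 V confirms active-region operation.

I_C ≈ 0.92 mA, V_CE ≈ 8.5 V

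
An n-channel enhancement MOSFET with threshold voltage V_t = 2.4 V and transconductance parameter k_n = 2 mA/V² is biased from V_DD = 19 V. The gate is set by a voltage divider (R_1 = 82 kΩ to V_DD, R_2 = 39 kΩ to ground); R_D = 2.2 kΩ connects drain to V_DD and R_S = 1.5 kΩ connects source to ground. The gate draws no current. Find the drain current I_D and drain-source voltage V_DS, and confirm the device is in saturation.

V_G = V_DD·R_2/(R_1+R_2) = 19×39/121 = 6.12 V.
Assume saturation: I_D = (k_n/2)(V_GS − V_t)² with V_GS = V_G − I_D·R_S = 6.12 − 1.5·I_D.
Substituting gives 2.25·I_D² − 12.2·I_D + 13.9 = 0, with roots I_D = 1.63 or 3.78 mA.
The root I_D = 3.78 mA gives V_GS = 0.456 V ≤ V_t, so take I_D = 1.63 mA.
Then V_GS = 3.68 V and V_DS = V_DD − I_D(R_D+R_S) = 19 − 1.63×3.7 = 13 V.
Saturation requires V_DS ≥ V_GS − V_t = 1.28 V; 13 ≥ 1.28 ✓.

I_D ≈ 1.6 mA, V_DS ≈ 13 V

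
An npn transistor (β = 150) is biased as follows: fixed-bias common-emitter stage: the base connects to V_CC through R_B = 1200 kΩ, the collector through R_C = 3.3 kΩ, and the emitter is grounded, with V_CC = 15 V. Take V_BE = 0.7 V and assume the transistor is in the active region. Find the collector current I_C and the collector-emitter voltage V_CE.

I_C ≈ 1.8 mA, V_CE ≈ 9.1 V

Base loop: V_CC = I_B·R_B + V_BE, so I_B = (15 − 0.7)/1200 kΩ = 0.0119 mA.
In the active region I_C = β·I_B = 150 × 0.0119 = 1.79 mA.
Collector loop: V_CE = V_CC − I_C·R_C = 15 − 1.79×3.3 = 9.1 V.
Since V_CE = 9.1 V > V_CE(sat) ≈ 0.2 V, the transistor is in the active region as assumed.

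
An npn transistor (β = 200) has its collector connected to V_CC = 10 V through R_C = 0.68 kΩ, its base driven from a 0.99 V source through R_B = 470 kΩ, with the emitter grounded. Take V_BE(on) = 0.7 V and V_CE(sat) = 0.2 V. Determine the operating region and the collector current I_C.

active; I_C ≈ 0.12 mA

Assume active. Base-emitter loop: I_B = (V_BB − V_BE)/R_B = (0.99 − 0.7)/470 = 0.000617 mA.
I_C = β·I_B = 200×0.000617 = 0.123 mA.
V_CE = V_CC − I_C·R_C = 10 − 0.123×0.68 = 9.92 V > V_CE(sat), so the active-region assumption holds.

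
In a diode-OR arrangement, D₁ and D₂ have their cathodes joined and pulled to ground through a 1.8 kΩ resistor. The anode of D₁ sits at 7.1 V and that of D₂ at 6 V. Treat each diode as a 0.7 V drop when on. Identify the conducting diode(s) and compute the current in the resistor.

Assume both conduct. Then node N would need to be at both 7.1−0.7 = 6.4 V and 6−0.7 = 5.3 V, which is impossible.
Assume only D₁ conducts: V_N = 7.1 − 0.7 = 6.4 V, so I_R = 6.4/1.8 = 3.56 mA.
Check D₂: its anode-to-cathode voltage is 6 − 6.4 = -0.4 V < 0.7 V, so it is off. The assumption is consistent.

Only D₁ conducts; I_R ≈ 3.6 mA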